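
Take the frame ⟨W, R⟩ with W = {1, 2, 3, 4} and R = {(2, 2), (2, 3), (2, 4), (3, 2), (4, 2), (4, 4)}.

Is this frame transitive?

No

Transitive: no — 3 R 2 and 2 R 4, but not 3 R 4.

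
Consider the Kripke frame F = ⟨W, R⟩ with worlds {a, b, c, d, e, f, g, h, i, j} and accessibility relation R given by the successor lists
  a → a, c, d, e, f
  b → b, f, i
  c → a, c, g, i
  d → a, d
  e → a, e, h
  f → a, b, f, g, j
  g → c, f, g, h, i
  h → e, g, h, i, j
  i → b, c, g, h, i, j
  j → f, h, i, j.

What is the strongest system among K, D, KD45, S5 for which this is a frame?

D

Serial (axiom D): yes — every world has a successor (e.g. a R a).
Euclidean (axiom 5): no — a R c and a R d, but not c R d.
Transitive (axiom 4): no — a R c and c R g, but not a R g.
Reflexive (axiom T): yes — every world is R-related to itself.
So F validates K, D; KD45 would additionally require R to be Euclidean and transitive. The strongest is D.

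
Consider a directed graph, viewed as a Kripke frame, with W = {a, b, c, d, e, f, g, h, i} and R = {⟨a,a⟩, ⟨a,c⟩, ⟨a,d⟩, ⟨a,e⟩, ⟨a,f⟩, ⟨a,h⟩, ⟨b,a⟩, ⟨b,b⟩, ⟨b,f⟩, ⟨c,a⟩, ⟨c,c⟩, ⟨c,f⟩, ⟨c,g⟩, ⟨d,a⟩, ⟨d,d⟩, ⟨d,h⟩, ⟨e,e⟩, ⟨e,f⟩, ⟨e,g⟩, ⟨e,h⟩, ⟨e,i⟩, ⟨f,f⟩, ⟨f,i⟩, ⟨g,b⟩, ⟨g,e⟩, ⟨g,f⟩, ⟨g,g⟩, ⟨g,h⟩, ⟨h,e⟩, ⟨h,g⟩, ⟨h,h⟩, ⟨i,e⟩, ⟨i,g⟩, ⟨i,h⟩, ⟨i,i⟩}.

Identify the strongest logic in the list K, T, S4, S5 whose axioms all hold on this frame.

T

Reflexive (axiom T): yes — every world is R-related to itself.
Transitive (axiom 4): no — a R c and c R g, but not a R g.
Euclidean (axiom 5): no — a R c and a R d, but not c R d.
So F validates K, T; S4 would additionally require R to be transitive. The strongest is T.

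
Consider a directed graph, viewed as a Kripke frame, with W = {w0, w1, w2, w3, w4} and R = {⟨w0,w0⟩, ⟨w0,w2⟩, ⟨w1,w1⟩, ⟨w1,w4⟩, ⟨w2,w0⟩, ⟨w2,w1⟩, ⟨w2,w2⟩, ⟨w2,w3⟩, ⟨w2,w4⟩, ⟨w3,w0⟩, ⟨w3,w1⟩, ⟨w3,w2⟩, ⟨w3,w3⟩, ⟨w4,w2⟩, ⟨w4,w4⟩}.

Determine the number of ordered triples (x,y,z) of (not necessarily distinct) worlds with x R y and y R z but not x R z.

Enumerating: (w0,w2,w1), (w0,w2,w3), (w0,w2,w4), (w1,w4,w2), (w3,w1,w4), (w3,w2,w4), (w4,w2,w0), (w4,w2,w1), (w4,w2,w3).

9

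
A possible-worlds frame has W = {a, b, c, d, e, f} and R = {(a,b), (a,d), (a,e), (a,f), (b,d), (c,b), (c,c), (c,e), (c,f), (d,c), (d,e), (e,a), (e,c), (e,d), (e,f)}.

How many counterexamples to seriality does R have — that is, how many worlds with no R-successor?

Enumerating: f.

1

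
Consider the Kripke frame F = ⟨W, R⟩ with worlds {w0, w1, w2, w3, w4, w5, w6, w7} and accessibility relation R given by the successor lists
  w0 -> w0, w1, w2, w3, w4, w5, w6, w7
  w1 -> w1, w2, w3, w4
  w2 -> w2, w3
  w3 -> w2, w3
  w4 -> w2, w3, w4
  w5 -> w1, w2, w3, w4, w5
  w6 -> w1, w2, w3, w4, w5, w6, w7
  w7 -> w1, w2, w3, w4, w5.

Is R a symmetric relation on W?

Symmetric: no — w0 R w1 but not w1 R w0.

No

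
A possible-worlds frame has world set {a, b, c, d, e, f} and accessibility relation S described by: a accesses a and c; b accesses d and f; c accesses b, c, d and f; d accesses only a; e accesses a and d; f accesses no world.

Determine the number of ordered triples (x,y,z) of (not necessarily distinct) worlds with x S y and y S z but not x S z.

7

Enumerating: (a,c,b), (a,c,d), (a,c,f), (b,d,a), (c,d,a), (d,a,c), (e,a,c).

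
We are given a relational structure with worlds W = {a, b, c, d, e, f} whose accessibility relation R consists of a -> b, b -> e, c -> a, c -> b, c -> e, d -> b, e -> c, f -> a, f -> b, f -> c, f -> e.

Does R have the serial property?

Yes

Serial: yes — every world has a successor (e.g. a R b).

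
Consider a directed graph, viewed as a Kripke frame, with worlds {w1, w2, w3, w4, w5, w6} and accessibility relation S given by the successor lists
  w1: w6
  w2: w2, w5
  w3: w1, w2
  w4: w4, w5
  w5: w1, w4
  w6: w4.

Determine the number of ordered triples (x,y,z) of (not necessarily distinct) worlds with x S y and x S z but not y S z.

10

Enumerating: (w1,w6,w6), (w2,w5,w2), (w2,w5,w5), (w3,w1,w1), (w3,w1,w2), (w3,w2,w1), (w4,w5,w5), (w5,w1,w1), (w5,w1,w4), (w5,w4,w1).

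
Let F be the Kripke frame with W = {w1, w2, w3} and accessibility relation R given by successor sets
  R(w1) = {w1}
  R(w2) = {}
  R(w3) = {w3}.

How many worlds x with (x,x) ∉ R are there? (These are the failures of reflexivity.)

1

Enumerating: w2.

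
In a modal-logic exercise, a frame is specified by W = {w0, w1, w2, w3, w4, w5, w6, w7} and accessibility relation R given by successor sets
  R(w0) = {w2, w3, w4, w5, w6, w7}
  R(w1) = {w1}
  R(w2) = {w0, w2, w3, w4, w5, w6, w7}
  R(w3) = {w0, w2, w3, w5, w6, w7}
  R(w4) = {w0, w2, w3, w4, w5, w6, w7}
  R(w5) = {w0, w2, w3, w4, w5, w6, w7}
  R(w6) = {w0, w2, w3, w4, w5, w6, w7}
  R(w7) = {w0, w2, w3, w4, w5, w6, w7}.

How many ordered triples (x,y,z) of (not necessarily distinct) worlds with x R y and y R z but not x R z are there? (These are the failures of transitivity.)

11

Enumerating: (w0,w2,w0), (w0,w3,w0), (w0,w4,w0), (w0,w5,w0), (w0,w6,w0), (w0,w7,w0), (w3,w0,w4), (w3,w2,w4), (w3,w5,w4), (w3,w6,w4), (w3,w7,w4).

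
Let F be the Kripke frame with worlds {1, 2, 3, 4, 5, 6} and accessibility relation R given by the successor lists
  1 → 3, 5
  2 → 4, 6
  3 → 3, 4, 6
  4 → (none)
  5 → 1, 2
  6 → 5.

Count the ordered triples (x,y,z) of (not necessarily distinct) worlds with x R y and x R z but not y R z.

Enumerating: (1,3,5), (1,5,3), (1,5,5), (2,4,4), (2,4,6), (2,6,4), (2,6,6), (3,4,3), (3,4,4), (3,4,6), (3,6,3), (3,6,4), (3,6,6), (5,1,1), (5,1,2), (5,2,1), (5,2,2), (6,5,5).

18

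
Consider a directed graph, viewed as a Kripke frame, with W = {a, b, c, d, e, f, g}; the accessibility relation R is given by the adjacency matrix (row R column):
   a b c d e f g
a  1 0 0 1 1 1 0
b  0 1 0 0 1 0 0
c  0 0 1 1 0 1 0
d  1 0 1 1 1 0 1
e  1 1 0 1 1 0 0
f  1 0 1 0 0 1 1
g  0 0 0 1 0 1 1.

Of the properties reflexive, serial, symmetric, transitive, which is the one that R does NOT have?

Reflexive: yes — every world is R-related to itself.
Serial: yes — every world has a successor (e.g. a R a).
Symmetric: yes — every pair in R has its reverse in R.
Transitive: no — a R d and d R c, but not a R c.
Only transitive fails.

transitive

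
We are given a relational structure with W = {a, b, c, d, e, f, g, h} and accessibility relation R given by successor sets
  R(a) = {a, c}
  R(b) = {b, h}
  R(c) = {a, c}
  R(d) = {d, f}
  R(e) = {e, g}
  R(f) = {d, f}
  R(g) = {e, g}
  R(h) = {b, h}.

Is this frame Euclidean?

Euclidean: yes — any two successors of a common world are R-related.

Yes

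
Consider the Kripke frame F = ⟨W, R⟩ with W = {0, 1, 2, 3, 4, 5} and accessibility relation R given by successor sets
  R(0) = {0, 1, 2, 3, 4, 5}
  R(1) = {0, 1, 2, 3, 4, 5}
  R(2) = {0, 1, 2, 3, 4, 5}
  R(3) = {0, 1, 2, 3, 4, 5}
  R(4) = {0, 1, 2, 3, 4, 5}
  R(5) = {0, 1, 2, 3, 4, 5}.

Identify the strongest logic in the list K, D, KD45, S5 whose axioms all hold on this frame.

S5

Serial (axiom D): yes — every world has a successor (e.g. 0 R 0).
Euclidean (axiom 5): yes — any two successors of a common world are R-related.
Transitive (axiom 4): yes — every two-step R-path is closed by a direct edge.
Reflexive (axiom T): yes — every world is R-related to itself.
So F validates K, D, KD45, S5. The strongest is S5.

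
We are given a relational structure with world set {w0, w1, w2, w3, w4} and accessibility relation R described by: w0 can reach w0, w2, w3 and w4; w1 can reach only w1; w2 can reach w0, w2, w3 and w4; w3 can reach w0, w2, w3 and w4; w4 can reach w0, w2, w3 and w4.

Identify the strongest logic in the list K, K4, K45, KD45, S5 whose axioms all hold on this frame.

Transitive (axiom 4): yes — every two-step R-path is closed by a direct edge.
Euclidean (axiom 5): yes — any two successors of a common world are R-related.
Serial (axiom D): yes — every world has a successor (e.g. w0 R w0).
Reflexive (axiom T): yes — every world is R-related to itself.
So F validates K, K4, K45, KD45, S5. The strongest is S5.

S5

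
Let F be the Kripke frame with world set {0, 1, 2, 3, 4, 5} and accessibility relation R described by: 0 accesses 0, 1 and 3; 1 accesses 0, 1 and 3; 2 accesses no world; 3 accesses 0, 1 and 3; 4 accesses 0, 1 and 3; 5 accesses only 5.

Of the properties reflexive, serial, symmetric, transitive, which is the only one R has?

Reflexive: no — 2 is not related to itself.
Serial: no — 2 has no R-successor.
Symmetric: no — 4 R 0 but not 0 R 4.
Transitive: yes — every two-step R-path is closed by a direct edge.
Only transitive holds.

transitive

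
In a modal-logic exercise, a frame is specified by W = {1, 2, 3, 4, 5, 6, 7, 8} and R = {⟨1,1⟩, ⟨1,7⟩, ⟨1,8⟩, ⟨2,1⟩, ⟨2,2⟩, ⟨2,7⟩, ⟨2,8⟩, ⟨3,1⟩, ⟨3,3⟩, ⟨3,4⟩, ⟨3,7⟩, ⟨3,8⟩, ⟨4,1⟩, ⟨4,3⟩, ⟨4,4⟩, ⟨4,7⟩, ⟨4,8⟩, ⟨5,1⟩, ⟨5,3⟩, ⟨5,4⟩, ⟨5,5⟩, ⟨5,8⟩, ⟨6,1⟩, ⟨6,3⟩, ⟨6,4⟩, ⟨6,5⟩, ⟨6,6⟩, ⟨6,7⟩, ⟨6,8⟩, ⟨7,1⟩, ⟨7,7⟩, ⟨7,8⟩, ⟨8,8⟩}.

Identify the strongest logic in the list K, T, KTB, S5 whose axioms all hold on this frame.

T

Reflexive (axiom T): yes — every world is R-related to itself.
Symmetric (axiom B): no — 1 R 8 but not 8 R 1.
Euclidean (axiom 5): no — 1 R 8 and 1 R 7, but not 8 R 7.
So F validates K, T; KTB would additionally require R to be symmetric. The strongest is T.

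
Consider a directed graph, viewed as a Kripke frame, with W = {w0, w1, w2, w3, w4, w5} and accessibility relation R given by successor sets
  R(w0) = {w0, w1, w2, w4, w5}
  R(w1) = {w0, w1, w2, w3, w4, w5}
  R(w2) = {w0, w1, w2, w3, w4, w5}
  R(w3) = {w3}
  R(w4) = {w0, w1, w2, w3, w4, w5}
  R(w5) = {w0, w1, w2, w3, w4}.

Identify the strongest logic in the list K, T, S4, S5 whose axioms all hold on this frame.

K

Reflexive (axiom T): no — w5 is not related to itself.
Transitive (axiom 4): no — w0 R w1 and w1 R w3, but not w0 R w3.
Euclidean (axiom 5): no — w1 R w0 and w1 R w3, but not w0 R w3.
So F validates K; T would additionally require R to be reflexive. The strongest is K.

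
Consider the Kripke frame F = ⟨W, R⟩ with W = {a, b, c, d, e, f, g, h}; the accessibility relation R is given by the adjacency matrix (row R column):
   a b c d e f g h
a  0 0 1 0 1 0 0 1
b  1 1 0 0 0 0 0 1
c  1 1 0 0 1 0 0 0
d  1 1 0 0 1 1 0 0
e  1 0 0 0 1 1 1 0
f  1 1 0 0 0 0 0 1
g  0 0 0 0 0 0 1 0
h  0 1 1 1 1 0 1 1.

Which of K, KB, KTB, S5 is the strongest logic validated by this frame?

Symmetric (axiom B): no — a R h but not h R a.
Reflexive (axiom T): no — a is not related to itself.
Euclidean (axiom 5): no — a R c and a R h, but not c R h.
So F validates K; KB would additionally require R to be symmetric. The strongest is K.

K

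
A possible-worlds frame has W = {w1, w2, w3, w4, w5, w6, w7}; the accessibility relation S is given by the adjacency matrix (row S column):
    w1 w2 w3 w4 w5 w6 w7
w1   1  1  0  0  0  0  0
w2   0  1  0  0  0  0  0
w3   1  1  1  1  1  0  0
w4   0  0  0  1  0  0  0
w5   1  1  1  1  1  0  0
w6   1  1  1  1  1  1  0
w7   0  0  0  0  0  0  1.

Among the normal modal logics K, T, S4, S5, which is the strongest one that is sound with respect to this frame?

Reflexive (axiom T): yes — every world is S-related to itself.
Transitive (axiom 4): yes — every two-step S-path is closed by a direct edge.
Euclidean (axiom 5): no — w3 S w1 and w3 S w4, but not w1 S w4.
So F validates K, T, S4; S5 would additionally require S to be Euclidean. The strongest is S4.

S4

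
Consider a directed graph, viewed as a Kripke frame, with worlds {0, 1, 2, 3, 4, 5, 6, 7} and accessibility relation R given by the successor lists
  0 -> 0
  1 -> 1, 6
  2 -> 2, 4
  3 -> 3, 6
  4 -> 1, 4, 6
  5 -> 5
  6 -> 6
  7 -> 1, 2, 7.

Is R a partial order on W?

Reflexive: yes — every world is R-related to itself.
Transitive: no — 2 R 4 and 4 R 1, but not 2 R 1.
Antisymmetric: yes — no distinct pair is related both ways.
So R is not a partial order.

No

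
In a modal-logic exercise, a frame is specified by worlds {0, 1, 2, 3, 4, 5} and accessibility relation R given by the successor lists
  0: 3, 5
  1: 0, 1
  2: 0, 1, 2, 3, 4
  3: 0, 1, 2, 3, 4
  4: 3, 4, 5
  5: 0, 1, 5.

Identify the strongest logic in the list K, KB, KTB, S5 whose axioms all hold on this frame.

Symmetric (axiom B): no — 1 R 0 but not 0 R 1.
Reflexive (axiom T): no — 0 is not related to itself.
Euclidean (axiom 5): no — 0 R 3 and 0 R 5, but not 3 R 5.
So F validates K; KB would additionally require R to be symmetric. The strongest is K.

K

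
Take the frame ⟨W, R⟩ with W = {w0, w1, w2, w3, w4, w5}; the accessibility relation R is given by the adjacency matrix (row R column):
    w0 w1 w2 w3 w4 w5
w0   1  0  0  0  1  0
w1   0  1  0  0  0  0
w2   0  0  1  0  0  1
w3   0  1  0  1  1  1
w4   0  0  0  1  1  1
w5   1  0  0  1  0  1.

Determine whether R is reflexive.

Yes

Reflexive: yes — every world is R-related to itself.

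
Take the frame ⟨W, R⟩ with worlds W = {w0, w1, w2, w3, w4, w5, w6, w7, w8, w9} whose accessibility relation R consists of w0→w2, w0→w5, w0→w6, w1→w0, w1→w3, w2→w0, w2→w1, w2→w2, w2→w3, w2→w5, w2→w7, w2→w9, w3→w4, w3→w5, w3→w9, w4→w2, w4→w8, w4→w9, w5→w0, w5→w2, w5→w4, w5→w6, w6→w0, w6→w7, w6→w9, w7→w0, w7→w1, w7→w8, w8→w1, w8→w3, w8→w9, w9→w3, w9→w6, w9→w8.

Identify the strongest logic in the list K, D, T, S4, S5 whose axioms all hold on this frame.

Serial (axiom D): yes — every world has a successor (e.g. w0 R w2).
Reflexive (axiom T): no — w0 is not related to itself.
Transitive (axiom 4): no — w0 R w2 and w2 R w1, but not w0 R w1.
Euclidean (axiom 5): no — w0 R w2 and w0 R w6, but not w2 R w6.
So F validates K, D; T would additionally require R to be reflexive. The strongest is D.

D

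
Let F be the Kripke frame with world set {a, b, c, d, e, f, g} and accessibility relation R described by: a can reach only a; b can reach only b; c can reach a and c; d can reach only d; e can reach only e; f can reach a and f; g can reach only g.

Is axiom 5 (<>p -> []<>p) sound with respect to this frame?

No

The schema 5 characterises exactly the Euclidean frames.
Euclidean: no — c R a and c R c, but not a R c.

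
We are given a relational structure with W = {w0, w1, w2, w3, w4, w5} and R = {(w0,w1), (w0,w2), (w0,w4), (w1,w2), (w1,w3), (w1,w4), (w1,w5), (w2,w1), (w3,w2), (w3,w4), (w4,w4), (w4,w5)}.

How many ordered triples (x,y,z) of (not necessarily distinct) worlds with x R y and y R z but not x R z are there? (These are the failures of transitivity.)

Enumerating: (w0,w1,w3), (w0,w1,w5), (w0,w4,w5), (w1,w2,w1), (w2,w1,w2), (w2,w1,w3), (w2,w1,w4), (w2,w1,w5), (w3,w2,w1), (w3,w4,w5).

10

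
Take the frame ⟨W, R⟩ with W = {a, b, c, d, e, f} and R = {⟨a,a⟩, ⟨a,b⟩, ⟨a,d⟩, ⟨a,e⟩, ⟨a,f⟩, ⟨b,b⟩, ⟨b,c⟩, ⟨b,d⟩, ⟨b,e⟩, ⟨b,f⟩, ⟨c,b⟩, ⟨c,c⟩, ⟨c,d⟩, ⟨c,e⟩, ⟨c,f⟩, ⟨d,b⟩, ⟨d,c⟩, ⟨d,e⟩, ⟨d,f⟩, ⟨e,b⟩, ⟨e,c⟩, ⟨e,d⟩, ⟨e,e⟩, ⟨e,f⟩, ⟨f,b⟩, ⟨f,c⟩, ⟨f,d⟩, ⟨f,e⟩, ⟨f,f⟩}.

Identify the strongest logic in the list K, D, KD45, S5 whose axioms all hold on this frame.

Serial (axiom D): yes — every world has a successor (e.g. a R a).
Euclidean (axiom 5): no — a R b and a R a, but not b R a.
Transitive (axiom 4): no — a R b and b R c, but not a R c.
Reflexive (axiom T): no — d is not related to itself.
So F validates K, D; KD45 would additionally require R to be Euclidean and transitive. The strongest is D.

D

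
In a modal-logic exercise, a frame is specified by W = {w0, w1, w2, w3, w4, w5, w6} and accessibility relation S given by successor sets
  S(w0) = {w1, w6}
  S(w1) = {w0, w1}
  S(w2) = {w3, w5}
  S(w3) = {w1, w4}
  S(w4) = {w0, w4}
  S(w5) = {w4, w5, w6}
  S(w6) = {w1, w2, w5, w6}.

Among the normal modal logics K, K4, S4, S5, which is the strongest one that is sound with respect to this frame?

Transitive (axiom 4): no — w0 S w6 and w6 S w2, but not w0 S w2.
Reflexive (axiom T): no — w0 is not related to itself.
Euclidean (axiom 5): no — w0 S w1 and w0 S w6, but not w1 S w6.
So F validates K; K4 would additionally require S to be transitive. The strongest is K.

K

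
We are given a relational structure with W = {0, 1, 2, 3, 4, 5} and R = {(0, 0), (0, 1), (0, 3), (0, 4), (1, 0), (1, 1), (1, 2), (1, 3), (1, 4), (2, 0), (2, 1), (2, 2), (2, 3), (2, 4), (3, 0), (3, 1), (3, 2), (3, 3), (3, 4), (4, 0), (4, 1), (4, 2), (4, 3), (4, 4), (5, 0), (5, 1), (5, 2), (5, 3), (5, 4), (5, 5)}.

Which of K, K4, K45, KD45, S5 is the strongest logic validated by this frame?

Transitive (axiom 4): no — 0 R 1 and 1 R 2, but not 0 R 2.
Euclidean (axiom 5): no — 1 R 0 and 1 R 2, but not 0 R 2.
Serial (axiom D): yes — every world has a successor (e.g. 0 R 0).
Reflexive (axiom T): yes — every world is R-related to itself.
So F validates K; K4 would additionally require R to be transitive. The strongest is K.

K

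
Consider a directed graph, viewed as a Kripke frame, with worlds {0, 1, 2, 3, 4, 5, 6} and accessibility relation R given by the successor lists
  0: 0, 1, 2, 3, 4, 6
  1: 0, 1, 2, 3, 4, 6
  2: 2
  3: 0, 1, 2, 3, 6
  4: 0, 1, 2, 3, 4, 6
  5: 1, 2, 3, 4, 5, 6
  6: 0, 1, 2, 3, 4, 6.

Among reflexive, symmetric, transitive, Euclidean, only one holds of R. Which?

reflexive

Reflexive: yes — every world is R-related to itself.
Symmetric: no — 0 R 2 but not 2 R 0.
Transitive: no — 3 R 0 and 0 R 4, but not 3 R 4.
Euclidean: no — 0 R 2 and 0 R 1, but not 2 R 1.
Only reflexive holds.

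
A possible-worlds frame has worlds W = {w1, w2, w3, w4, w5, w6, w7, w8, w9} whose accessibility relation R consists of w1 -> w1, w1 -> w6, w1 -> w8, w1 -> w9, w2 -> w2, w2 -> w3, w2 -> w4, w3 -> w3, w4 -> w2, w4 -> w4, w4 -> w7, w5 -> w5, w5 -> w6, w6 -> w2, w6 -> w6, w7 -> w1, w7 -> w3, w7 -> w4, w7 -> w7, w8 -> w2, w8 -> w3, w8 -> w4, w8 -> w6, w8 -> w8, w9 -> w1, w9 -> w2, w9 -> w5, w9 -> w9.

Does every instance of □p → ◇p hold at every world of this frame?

Yes

By correspondence theory, D is valid on a frame iff R is serial.
Serial: yes — every world has a successor (e.g. w1 R w1).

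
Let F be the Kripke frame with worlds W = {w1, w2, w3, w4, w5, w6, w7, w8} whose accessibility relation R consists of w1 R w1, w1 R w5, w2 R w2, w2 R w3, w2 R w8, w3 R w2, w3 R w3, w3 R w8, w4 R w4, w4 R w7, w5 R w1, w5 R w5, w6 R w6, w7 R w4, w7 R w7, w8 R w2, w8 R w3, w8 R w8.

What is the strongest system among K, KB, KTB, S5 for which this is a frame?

Symmetric (axiom B): yes — every pair in R has its reverse in R.
Reflexive (axiom T): yes — every world is R-related to itself.
Euclidean (axiom 5): yes — any two successors of a common world are R-related.
So F validates K, KB, KTB, S5. The strongest is S5.

S5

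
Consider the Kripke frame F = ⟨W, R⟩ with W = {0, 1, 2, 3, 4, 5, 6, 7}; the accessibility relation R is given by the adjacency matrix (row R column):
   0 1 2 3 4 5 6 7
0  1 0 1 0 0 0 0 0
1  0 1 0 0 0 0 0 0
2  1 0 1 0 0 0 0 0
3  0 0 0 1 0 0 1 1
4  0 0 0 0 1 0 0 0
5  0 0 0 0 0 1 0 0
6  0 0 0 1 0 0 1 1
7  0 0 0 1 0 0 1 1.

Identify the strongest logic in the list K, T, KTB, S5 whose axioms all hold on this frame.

Reflexive (axiom T): yes — every world is R-related to itself.
Symmetric (axiom B): yes — every pair in R has its reverse in R.
Euclidean (axiom 5): yes — any two successors of a common world are R-related.
So F validates K, T, KTB, S5. The strongest is S5.

S5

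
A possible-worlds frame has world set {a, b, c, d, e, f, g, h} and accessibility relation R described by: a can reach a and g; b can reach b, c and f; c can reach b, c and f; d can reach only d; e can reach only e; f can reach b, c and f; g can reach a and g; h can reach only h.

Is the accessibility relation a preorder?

Yes

Reflexive: yes — every world is R-related to itself.
Transitive: yes — every two-step R-path is closed by a direct edge.
So R is a preorder.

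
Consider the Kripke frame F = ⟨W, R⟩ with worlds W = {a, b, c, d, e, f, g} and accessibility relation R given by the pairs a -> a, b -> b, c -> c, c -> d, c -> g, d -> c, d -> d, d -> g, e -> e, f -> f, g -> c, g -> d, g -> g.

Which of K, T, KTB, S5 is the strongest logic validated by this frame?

S5

Reflexive (axiom T): yes — every world is R-related to itself.
Symmetric (axiom B): yes — every pair in R has its reverse in R.
Euclidean (axiom 5): yes — any two successors of a common world are R-related.
So F validates K, T, KTB, S5. The strongest is S5.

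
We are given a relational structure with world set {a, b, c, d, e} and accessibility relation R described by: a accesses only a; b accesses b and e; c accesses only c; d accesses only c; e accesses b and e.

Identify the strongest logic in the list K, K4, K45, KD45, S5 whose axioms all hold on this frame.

KD45

Transitive (axiom 4): yes — every two-step R-path is closed by a direct edge.
Euclidean (axiom 5): yes — any two successors of a common world are R-related.
Serial (axiom D): yes — every world has a successor (e.g. a R a).
Reflexive (axiom T): no — d is not related to itself.
So F validates K, K4, K45, KD45; S5 would additionally require R to be reflexive. The strongest is KD45.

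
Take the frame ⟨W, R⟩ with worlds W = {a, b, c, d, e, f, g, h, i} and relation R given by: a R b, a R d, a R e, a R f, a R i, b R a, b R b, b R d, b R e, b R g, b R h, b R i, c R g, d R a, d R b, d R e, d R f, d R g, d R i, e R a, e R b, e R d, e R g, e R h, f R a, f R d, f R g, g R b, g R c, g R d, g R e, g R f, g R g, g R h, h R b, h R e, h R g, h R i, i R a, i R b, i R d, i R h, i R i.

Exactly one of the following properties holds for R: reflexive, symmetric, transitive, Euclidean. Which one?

Reflexive: no — a is not related to itself.
Symmetric: yes — every pair in R has its reverse in R.
Transitive: no — a R b and b R g, but not a R g.
Euclidean: no — a R b and a R f, but not b R f.
Only symmetric holds.

symmetric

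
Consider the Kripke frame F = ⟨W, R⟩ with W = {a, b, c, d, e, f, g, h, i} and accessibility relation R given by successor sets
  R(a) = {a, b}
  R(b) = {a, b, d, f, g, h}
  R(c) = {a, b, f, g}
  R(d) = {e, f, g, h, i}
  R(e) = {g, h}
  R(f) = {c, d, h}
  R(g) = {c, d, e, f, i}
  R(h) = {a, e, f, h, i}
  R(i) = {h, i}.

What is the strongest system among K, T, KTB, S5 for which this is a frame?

Reflexive (axiom T): no — c is not related to itself.
Symmetric (axiom B): no — b R d but not d R b.
Euclidean (axiom 5): no — b R a and b R d, but not a R d.
So F validates K; T would additionally require R to be reflexive. The strongest is K.

K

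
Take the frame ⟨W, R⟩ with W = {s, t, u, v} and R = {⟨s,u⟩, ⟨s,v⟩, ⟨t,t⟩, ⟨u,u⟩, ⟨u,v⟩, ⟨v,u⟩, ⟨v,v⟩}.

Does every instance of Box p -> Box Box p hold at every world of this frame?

Axiom 4 corresponds to the accessibility relation being transitive.
Transitive: yes — every two-step R-path is closed by a direct edge.

Yes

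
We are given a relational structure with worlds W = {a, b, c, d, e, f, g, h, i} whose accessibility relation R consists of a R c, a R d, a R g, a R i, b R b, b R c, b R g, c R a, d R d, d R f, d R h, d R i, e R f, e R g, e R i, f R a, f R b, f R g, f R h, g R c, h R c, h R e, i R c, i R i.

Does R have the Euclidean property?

Euclidean: no — a R c and a R d, but not c R d.

No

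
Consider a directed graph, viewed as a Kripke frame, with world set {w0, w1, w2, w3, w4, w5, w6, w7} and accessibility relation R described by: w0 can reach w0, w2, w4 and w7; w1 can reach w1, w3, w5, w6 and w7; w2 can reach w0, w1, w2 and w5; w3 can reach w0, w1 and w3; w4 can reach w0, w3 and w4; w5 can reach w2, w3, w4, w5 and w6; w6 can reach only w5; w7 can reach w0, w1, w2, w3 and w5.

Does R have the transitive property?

No

Transitive: no — w0 R w2 and w2 R w1, but not w0 R w1.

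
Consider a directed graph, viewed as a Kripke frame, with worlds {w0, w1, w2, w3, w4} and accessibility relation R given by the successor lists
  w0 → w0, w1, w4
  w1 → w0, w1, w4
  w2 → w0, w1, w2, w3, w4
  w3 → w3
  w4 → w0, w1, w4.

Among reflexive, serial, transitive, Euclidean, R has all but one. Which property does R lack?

Reflexive: yes — every world is R-related to itself.
Serial: yes — every world has a successor (e.g. w0 R w0).
Transitive: yes — every two-step R-path is closed by a direct edge.
Euclidean: no — w2 R w0 and w2 R w3, but not w0 R w3.
Only Euclidean fails.

Euclidean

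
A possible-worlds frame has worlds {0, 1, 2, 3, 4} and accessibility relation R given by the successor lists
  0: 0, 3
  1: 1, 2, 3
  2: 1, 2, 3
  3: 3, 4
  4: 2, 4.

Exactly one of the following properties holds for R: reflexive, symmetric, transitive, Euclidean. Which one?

Reflexive: yes — every world is R-related to itself.
Symmetric: no — 0 R 3 but not 3 R 0.
Transitive: no — 0 R 3 and 3 R 4, but not 0 R 4.
Euclidean: no — 1 R 3 and 1 R 2, but not 3 R 2.
Only reflexive holds.

reflexive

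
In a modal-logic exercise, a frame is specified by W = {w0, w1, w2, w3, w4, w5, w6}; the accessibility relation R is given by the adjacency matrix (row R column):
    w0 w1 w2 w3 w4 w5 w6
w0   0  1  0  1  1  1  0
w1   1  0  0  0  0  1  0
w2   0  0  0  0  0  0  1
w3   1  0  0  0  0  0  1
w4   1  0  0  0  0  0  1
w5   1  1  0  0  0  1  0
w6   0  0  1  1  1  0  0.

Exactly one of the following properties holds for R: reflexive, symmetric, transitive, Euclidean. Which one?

Reflexive: no — w0 is not related to itself.
Symmetric: yes — every pair in R has its reverse in R.
Transitive: no — w0 R w3 and w3 R w6, but not w0 R w6.
Euclidean: no — w0 R w1 and w0 R w3, but not w1 R w3.
Only symmetric holds.

symmetric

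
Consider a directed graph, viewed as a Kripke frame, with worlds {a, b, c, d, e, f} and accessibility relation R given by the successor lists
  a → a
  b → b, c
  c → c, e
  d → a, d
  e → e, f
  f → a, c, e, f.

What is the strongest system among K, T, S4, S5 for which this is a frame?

Reflexive (axiom T): yes — every world is R-related to itself.
Transitive (axiom 4): no — b R c and c R e, but not b R e.
Euclidean (axiom 5): no — f R a and f R c, but not a R c.
So F validates K, T; S4 would additionally require R to be transitive. The strongest is T.

T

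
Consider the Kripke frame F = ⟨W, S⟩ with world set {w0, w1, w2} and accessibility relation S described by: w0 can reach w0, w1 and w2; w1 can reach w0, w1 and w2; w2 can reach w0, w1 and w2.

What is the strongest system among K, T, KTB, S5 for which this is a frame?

Reflexive (axiom T): yes — every world is S-related to itself.
Symmetric (axiom B): yes — every pair in S has its reverse in S.
Euclidean (axiom 5): yes — any two successors of a common world are S-related.
So F validates K, T, KTB, S5. The strongest is S5.

S5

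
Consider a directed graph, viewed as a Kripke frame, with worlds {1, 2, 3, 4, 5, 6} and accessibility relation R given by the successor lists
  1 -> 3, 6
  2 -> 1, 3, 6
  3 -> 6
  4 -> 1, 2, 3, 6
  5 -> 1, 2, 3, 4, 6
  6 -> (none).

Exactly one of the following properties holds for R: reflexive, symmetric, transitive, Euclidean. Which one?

Reflexive: no — 1 is not related to itself.
Symmetric: no — 1 R 3 but not 3 R 1.
Transitive: yes — every two-step R-path is closed by a direct edge.
Euclidean: no — 1 R 6 and 1 R 3, but not 6 R 3.
Only transitive holds.

transitive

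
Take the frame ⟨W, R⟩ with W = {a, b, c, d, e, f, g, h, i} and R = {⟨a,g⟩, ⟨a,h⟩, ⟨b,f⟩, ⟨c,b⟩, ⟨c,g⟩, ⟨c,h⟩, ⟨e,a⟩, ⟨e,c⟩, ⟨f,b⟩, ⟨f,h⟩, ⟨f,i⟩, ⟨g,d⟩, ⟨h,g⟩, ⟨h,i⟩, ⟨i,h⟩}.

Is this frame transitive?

Transitive: no — a R g and g R d, but not a R d.

No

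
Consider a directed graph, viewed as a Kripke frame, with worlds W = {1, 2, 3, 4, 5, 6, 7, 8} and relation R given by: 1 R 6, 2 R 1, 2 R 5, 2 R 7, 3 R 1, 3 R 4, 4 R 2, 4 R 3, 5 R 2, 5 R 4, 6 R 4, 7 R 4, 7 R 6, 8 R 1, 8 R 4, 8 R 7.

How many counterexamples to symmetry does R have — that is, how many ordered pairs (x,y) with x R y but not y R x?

Enumerating: (1,6), (2,1), (2,7), (3,1), (4,2), (5,4), (6,4), (7,4), (7,6), (8,1), (8,4), (8,7).

12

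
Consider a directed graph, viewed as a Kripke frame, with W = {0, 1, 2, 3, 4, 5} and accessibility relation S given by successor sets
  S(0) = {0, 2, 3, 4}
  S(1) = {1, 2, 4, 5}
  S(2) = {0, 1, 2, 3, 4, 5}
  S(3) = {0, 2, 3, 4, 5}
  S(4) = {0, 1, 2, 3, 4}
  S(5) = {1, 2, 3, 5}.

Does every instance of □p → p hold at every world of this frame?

By correspondence theory, T is valid on a frame iff S is reflexive.
Reflexive: yes — every world is S-related to itself.

Yes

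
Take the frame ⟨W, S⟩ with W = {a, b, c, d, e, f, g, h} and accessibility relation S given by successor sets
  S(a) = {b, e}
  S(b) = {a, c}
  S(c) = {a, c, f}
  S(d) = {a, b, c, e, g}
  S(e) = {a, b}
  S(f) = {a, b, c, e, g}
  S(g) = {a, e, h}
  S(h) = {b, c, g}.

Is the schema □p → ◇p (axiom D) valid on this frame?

Axiom D corresponds to the accessibility relation being serial.
Serial: yes — every world has a successor (e.g. a S b).

Yes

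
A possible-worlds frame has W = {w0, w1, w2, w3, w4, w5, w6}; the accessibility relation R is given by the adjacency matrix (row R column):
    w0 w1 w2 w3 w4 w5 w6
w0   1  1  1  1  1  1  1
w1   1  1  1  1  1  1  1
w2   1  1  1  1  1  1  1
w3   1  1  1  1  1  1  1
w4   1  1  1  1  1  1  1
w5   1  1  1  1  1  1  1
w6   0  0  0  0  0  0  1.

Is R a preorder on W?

Reflexive: yes — every world is R-related to itself.
Transitive: yes — every two-step R-path is closed by a direct edge.
So R is a preorder.

Yes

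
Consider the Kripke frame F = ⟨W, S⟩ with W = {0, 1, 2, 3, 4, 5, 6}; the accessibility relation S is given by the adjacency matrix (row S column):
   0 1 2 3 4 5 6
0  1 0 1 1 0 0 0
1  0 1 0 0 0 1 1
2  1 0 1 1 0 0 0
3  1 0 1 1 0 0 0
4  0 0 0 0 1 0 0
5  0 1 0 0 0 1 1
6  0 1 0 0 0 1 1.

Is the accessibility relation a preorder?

Yes

Reflexive: yes — every world is S-related to itself.
Transitive: yes — every two-step S-path is closed by a direct edge.
So S is a preorder.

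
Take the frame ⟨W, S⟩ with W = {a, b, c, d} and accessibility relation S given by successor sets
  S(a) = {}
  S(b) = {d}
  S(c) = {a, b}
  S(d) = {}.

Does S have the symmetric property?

No

Symmetric: no — b S d but not d S b.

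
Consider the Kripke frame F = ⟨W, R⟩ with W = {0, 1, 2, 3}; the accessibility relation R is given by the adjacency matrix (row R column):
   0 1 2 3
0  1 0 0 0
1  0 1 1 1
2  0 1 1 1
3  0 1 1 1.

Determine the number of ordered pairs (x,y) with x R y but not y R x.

R is symmetric; there are no such tuples.

0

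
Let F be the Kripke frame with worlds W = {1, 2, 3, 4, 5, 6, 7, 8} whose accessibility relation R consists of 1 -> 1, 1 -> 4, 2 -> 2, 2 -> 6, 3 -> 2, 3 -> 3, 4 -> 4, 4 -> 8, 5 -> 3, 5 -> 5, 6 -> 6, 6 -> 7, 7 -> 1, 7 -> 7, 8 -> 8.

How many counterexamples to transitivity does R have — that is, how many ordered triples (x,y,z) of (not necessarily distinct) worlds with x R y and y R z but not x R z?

Enumerating: (1,4,8), (2,6,7), (3,2,6), (5,3,2), (6,7,1), (7,1,4).

6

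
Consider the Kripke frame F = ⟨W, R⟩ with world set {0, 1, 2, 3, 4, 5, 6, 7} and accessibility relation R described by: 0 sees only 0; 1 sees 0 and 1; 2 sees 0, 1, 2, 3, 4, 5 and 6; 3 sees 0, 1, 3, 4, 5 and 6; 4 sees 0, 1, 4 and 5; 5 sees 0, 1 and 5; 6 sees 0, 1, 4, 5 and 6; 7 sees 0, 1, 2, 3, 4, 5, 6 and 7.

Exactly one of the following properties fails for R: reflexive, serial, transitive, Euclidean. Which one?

Euclidean

Reflexive: yes — every world is R-related to itself.
Serial: yes — every world has a successor (e.g. 0 R 0).
Transitive: yes — every two-step R-path is closed by a direct edge.
Euclidean: no — 2 R 0 and 2 R 1, but not 0 R 1.
Only Euclidean fails.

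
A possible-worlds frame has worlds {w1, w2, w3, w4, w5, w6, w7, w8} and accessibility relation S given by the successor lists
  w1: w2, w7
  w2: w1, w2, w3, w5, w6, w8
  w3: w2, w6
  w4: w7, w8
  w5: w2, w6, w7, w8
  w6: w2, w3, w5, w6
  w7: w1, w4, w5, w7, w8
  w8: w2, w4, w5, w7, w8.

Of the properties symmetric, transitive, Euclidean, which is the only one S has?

symmetric

Symmetric: yes — every pair in S has its reverse in S.
Transitive: no — w1 S w2 and w2 S w3, but not w1 S w3.
Euclidean: no — w1 S w2 and w1 S w7, but not w2 S w7.
Only symmetric holds.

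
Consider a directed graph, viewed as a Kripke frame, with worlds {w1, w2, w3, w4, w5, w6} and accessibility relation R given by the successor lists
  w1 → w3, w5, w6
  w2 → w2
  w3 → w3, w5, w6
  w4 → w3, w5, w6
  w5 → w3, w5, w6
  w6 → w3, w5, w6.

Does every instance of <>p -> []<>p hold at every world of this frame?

Yes

By correspondence theory, 5 is valid on a frame iff R is Euclidean.
Euclidean: yes — any two successors of a common world are R-related.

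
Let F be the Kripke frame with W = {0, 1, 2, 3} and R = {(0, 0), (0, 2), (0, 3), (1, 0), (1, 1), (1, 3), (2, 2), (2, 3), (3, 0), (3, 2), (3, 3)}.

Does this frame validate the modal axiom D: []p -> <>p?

Yes

By correspondence theory, D is valid on a frame iff R is serial.
Serial: yes — every world has a successor (e.g. 0 R 0).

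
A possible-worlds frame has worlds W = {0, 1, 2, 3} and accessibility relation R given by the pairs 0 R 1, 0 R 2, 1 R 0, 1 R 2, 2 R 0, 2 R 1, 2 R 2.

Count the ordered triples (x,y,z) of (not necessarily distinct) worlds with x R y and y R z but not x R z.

Enumerating: (0,1,0), (0,2,0), (1,0,1), (1,2,1).

4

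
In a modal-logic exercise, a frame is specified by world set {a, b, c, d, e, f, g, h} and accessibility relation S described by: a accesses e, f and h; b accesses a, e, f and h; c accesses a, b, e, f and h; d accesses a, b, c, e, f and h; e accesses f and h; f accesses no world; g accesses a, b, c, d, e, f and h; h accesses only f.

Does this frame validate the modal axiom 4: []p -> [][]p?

Axiom 4 corresponds to the accessibility relation being transitive.
Transitive: yes — every two-step S-path is closed by a direct edge.

Yes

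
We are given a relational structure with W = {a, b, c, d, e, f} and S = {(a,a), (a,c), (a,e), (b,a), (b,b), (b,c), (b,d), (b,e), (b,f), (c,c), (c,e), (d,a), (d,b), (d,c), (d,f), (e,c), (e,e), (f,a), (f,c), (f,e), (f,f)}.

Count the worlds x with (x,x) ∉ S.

Enumerating: d.

1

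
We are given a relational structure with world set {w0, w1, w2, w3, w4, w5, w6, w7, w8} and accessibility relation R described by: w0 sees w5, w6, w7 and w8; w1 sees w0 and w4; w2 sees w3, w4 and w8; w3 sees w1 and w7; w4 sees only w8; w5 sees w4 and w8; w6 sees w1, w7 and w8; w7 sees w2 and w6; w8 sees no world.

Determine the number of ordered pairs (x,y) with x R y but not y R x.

Enumerating: (w0,w5), (w0,w6), (w0,w7), (w0,w8), (w1,w0), (w1,w4), (w2,w3), (w2,w4), (w2,w8), (w3,w1), (w3,w7), (w4,w8), (w5,w4), (w5,w8), (w6,w1), (w6,w8), (w7,w2).

17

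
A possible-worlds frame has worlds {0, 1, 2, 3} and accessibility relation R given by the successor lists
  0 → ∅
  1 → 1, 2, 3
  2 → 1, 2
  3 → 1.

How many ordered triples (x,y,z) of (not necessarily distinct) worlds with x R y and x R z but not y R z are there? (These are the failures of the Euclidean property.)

Enumerating: (1,2,3), (1,3,2), (1,3,3).

3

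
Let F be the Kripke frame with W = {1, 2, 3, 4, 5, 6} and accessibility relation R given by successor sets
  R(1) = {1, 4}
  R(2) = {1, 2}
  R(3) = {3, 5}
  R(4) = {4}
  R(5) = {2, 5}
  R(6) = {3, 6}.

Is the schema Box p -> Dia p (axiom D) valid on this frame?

Yes

The schema D characterises exactly the serial frames.
Serial: yes — every world has a successor (e.g. 1 R 1).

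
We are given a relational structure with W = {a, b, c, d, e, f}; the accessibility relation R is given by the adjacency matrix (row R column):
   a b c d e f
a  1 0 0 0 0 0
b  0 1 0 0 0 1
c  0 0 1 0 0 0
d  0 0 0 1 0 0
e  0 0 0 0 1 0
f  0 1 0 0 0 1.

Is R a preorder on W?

Reflexive: yes — every world is R-related to itself.
Transitive: yes — every two-step R-path is closed by a direct edge.
So R is a preorder.

Yes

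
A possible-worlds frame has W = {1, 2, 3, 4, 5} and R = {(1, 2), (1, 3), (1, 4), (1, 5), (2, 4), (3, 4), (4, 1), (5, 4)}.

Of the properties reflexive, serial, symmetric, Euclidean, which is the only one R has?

Reflexive: no — 1 is not related to itself.
Serial: yes — every world has a successor (e.g. 1 R 2).
Symmetric: no — 1 R 2 but not 2 R 1.
Euclidean: no — 1 R 2 and 1 R 3, but not 2 R 3.
Only serial holds.

serial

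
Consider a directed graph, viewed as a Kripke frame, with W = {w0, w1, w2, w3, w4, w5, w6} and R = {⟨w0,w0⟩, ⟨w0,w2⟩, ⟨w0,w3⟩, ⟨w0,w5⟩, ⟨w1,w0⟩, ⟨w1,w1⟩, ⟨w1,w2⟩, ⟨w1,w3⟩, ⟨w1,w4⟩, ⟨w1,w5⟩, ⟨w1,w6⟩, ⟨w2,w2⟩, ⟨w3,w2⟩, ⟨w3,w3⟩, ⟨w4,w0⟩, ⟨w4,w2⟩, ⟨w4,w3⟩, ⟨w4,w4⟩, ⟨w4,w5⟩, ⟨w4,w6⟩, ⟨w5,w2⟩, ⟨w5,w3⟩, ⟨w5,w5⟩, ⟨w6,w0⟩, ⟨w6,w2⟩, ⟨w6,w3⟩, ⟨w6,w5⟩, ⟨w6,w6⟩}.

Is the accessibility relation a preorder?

Yes

Reflexive: yes — every world is R-related to itself.
Transitive: yes — every two-step R-path is closed by a direct edge.
So R is a preorder.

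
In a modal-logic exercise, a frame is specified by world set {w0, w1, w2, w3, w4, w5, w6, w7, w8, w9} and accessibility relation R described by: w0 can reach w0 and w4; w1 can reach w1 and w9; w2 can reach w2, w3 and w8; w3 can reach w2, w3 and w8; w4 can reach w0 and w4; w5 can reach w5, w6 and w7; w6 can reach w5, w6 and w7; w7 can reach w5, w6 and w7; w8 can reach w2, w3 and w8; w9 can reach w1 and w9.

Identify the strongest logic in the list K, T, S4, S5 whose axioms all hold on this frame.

S5

Reflexive (axiom T): yes — every world is R-related to itself.
Transitive (axiom 4): yes — every two-step R-path is closed by a direct edge.
Euclidean (axiom 5): yes — any two successors of a common world are R-related.
So F validates K, T, S4, S5. The strongest is S5.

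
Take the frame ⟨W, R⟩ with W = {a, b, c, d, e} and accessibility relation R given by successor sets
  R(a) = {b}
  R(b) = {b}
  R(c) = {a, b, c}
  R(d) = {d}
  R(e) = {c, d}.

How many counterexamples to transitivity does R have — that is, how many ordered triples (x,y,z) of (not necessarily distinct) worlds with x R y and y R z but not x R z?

2

Enumerating: (e,c,a), (e,c,b).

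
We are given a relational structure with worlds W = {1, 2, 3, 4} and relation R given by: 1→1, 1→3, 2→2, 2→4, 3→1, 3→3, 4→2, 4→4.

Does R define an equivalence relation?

Yes

Reflexive: yes — every world is R-related to itself.
Symmetric: yes — every pair in R has its reverse in R.
Transitive: yes — every two-step R-path is closed by a direct edge.
So R is an equivalence relation.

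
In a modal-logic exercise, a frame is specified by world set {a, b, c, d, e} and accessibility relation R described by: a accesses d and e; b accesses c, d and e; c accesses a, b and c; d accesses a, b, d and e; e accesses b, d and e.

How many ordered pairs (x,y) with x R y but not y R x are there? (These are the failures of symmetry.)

Enumerating: (a,e), (c,a).

2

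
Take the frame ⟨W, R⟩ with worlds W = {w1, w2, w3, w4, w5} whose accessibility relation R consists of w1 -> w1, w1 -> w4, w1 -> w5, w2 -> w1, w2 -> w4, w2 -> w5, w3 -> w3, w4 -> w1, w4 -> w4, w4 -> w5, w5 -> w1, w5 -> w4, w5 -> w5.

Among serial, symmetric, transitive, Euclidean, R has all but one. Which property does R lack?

Serial: yes — every world has a successor (e.g. w1 R w1).
Symmetric: no — w2 R w1 but not w1 R w2.
Transitive: yes — every two-step R-path is closed by a direct edge.
Euclidean: yes — any two successors of a common world are R-related.
Only symmetric fails.

symmetric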